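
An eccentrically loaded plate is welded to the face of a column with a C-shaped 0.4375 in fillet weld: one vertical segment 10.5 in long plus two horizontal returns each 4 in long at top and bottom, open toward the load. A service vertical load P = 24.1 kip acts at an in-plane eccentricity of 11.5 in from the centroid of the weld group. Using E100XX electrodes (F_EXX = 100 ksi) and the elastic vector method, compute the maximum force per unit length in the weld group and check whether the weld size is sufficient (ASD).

f_max ≈ 5.68 kip/in; adequate

Total weld length L_w = 18.5 in. Treat welds as unit-width lines.
Centroid: x̄ = 2×4×2 / 18.5 = 0.8649 in from the vertical weld.
Polar moment about centroid: J = I_x + I_y = [10.5³/12 + 2×4×5.25²] + [10.5×0.8649² + 2(4³/12 + 4×1.135²)] = 345.8 in³.
Direct shear f_v = P/L_w = 24.1 / 18.5 = 1.303 kip/in (vertical).
Torsion M = P·e = 24.1 × 11.5 = 277.15 kip·in.
Critical point at (x, y) = (3.135, 5.25) from centroid. f_tx = M·y/J = 4.208 kip/in; f_ty = M·x/J = 2.513 kip/in.
Resultant f_max = √[f_tx² + (f_v + f_ty)²] = √[4.208² + (1.303 + 2.513)²] = 5.68 kip/in.
Capacity per unit length: r_n/Ω = (1/2.0) × 0.6 × 100 × (0.707 × 0.4375) = 9.279 kip/in.
5.68 ≤ 9.279 → adequate.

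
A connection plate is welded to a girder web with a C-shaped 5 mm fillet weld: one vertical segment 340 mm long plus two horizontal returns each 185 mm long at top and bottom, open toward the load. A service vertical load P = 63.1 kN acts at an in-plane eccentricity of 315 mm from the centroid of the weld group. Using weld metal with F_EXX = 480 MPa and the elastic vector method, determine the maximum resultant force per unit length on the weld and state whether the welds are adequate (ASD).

f_max ≈ 325 N/mm; adequate

Total weld length L_w = 710 mm. Treat welds as unit-width lines.
Centroid: x̄ = 2×185×92.5 / 710 = 48.2 mm from the vertical weld.
Polar moment about centroid: J = I_x + I_y = [340³/12 + 2×185×170²] + [340×48.2² + 2(185³/12 + 185×44.3²)] = 16540000 mm³.
Direct shear f_v = P/L_w = 63.1×10³ / 710 = 88.87 N/mm (vertical).
Torsion M = P·e = 63.1×10³ × 315 = 19876000 N·mm.
Critical point at (x, y) = (136.8, 170) from centroid. f_tx = M·y/J = 204.3 N/mm; f_ty = M·x/J = 164.4 N/mm.
Resultant f_max = √[f_tx² + (f_v + f_ty)²] = √[204.3² + (88.87 + 164.4)²] = 325.4 N/mm.
Capacity per unit length: r_n/Ω = (1/2.0) × 0.6 × 480 × (0.707 × 5) = 509 N/mm.
325.4 ≤ 509 → adequate.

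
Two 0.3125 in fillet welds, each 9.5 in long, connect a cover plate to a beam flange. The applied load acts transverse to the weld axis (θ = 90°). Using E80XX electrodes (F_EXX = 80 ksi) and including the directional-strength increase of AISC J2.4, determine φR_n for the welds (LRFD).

φR_n ≈ 227 kips

t_e = 0.707 × 0.3125 = 0.2209 in; A_we = 0.2209 × 19 = 4.198 in².
Directional factor: 1.0 + 0.5 sin^1.5(90°) = 1.5.
F_nw = 0.6 × 80 × 1.5 = 72 ksi.
φR_n = 0.75 × 72 × 4.198 = 226.7 kips.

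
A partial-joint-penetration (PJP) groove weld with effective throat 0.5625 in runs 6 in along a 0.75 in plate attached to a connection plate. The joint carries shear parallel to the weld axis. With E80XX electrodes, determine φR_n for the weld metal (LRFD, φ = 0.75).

E80XX → F_EXX = 80 ksi.
Effective throat (given) t_e = 0.5625 in.
A_we = 0.5625 × 6 = 3.375 in².
F_nw = 0.6 F_EXX = 48 ksi.
φR_n = 0.75 × 48 × 3.375 = 121.5 kips.

φR_n ≈ 122 kips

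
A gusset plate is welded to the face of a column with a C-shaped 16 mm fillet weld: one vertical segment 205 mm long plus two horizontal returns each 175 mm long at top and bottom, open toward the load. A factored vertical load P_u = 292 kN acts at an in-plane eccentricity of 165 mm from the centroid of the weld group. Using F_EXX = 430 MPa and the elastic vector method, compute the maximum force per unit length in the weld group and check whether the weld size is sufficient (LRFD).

f_max ≈ 1650 N/mm; adequate

Total weld length L_w = 555 mm. Treat welds as unit-width lines.
Centroid: x̄ = 2×175×87.5 / 555 = 55.18 mm from the vertical weld.
Polar moment about centroid: J = I_x + I_y = [205³/12 + 2×175×102.5²] + [205×55.18² + 2(175³/12 + 175×32.32²)] = 6278000 mm³.
Direct shear f_v = P/L_w = 292×10³ / 555 = 526.1 N/mm (vertical).
Torsion M = P·e = 292×10³ × 165 = 48180000 N·mm.
Critical point at (x, y) = (119.8, 102.5) from centroid. f_tx = M·y/J = 786.6 N/mm; f_ty = M·x/J = 919.5 N/mm.
Resultant f_max = √[f_tx² + (f_v + f_ty)²] = √[786.6² + (526.1 + 919.5)²] = 1646 N/mm.
Capacity per unit length: φr_n = 0.75 × 0.6 × 430 × (0.707 × 16) = 2189 N/mm.
1646 ≤ 2189 → adequate.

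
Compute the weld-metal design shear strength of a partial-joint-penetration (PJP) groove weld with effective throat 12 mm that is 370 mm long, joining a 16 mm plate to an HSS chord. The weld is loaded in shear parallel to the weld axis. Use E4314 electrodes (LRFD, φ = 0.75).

φR_n ≈ 859 kN

E43XX → F_EXX = 430 MPa.
Effective throat (given) t_e = 12 mm.
A_we = 12 × 370 = 4440 mm².
F_nw = 0.6 F_EXX = 258 MPa.
φR_n = 0.75 × 258 × 4440 × 10⁻³ = 859.1 kN.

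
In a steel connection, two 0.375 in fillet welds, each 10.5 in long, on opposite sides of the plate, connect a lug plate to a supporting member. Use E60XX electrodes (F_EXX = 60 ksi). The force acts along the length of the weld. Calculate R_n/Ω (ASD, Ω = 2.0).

R_n/Ω ≈ 100 kips

Effective throat t_e = 0.707 × 0.375 = 0.2651 in.
Total length L = 21 in; A_we = 0.2651 × 21 = 5.568 in².
F_nw = 0.6 F_EXX = 0.6 × 60 = 36 ksi.
R_n = 36 × 5.568 = 200.4 kips; R_n/Ω = 200.4/2.0 = 100.2 kips.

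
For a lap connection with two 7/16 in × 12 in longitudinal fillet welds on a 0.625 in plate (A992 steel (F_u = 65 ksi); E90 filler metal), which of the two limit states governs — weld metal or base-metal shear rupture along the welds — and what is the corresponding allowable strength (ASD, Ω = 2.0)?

R_n/Ω ≈ 200 kip (weld metal governs)

E90XX → F_EXX = 90 ksi.
t_e = 0.707 × 0.4375 = 0.3093 in; L = 24 in.
Weld metal: R_n/Ω = (1/2.0) × 0.6 × 90 × 0.3093 × 24 = 200.4 kip.
Base metal (shear rupture): R_n/Ω = (1/2.0) × 0.6 × 65 × 0.625 × 24 = 292.5 kip.
Governing: weld metal.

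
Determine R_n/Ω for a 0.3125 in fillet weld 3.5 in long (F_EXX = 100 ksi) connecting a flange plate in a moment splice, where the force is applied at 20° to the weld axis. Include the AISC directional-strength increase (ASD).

R_n/Ω ≈ 25.5 kips

t_e = 0.707 × 0.3125 = 0.2209 in; A_we = 0.2209 × 3.5 = 0.7733 in².
Directional factor: 1.0 + 0.5 sin^1.5(20°) = 1.1.
F_nw = 0.6 × 100 × 1.1 = 66 ksi.
R_n/Ω = (66 × 0.7733) / 2.0 = 25.52 kips.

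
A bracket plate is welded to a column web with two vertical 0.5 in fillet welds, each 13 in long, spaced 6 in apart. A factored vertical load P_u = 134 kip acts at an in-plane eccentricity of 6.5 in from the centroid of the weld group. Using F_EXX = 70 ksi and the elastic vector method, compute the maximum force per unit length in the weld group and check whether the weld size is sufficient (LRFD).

Total weld length L_w = 26 in. Treat welds as unit-width lines.
Polar moment about centroid: J = 2[d³/12 + d(b/2)²] = 2[13³/12 + 13×3²] = 600.2 in³.
Direct shear f_v = P/L_w = 134 / 26 = 5.154 kip/in (vertical).
Torsion M = P·e = 134 × 6.5 = 871 kip·in.
Critical point at (x, y) = (3, 6.5) from centroid. f_tx = M·y/J = 9.433 kip/in; f_ty = M·x/J = 4.354 kip/in.
Resultant f_max = √[f_tx² + (f_v + f_ty)²] = √[9.433² + (5.154 + 4.354)²] = 13.39 kip/in.
Capacity per unit length: φr_n = 0.75 × 0.6 × 70 × (0.707 × 0.5) = 11.14 kip/in.
13.39 > 11.14 → NOT adequate.

f_max ≈ 13.4 kip/in; NOT adequate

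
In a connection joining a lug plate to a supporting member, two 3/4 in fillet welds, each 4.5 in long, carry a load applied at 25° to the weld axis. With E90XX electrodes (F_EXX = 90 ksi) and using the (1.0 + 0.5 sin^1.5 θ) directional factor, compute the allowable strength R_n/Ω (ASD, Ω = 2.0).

R_n/Ω ≈ 147 kips

t_e = 0.707 × 0.75 = 0.5302 in; A_we = 0.5302 × 9 = 4.772 in².
Directional factor: 1.0 + 0.5 sin^1.5(25°) = 1.137.
F_nw = 0.6 × 90 × 1.137 = 61.42 ksi.
R_n/Ω = (61.42 × 4.772) / 2.0 = 146.6 kips.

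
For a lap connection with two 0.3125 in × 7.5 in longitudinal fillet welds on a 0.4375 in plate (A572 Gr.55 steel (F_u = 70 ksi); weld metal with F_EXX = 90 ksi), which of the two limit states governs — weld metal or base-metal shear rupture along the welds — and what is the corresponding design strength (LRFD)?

φR_n ≈ 134 kips (weld metal governs)

t_e = 0.707 × 0.3125 = 0.2209 in; L = 15 in.
Weld metal: φR_n = 0.75 × 0.6 × 90 × 0.2209 × 15 = 134.2 kips.
Base metal (shear rupture): φR_n = 0.75 × 0.6 × 70 × 0.4375 × 15 = 206.7 kips.
Governing: weld metal.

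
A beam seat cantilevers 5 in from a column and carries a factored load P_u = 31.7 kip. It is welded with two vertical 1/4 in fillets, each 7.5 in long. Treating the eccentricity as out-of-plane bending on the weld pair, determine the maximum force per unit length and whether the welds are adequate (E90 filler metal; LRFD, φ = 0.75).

f_max ≈ 8.71 kip/in; NOT adequate

E90XX → F_EXX = 90 ksi.
L_w = 2 × 7.5 = 15 in; section modulus (unit throat) S = 2 × L²/6 = 18.75 in².
Direct shear f_v = P/L_w = 31.7/15 = 2.113 kip/in.
Moment M = P × e = 31.7 × 5 = 158.5 kip·in; bending f_b = M/S = 8.453 kip/in.
f_max = √(f_v² + f_b²) = √(2.113² + 8.453²) = 8.713 kip/in.
φr_n = 0.75 × 0.6 × 90 × (0.707 × 0.25) = 7.158 kip/in → NOT adequate.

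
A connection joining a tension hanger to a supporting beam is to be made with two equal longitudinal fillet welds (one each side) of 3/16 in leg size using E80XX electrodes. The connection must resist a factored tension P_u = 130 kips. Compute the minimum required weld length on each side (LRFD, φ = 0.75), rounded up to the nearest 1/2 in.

E80XX → F_EXX = 80 ksi.
Throat t_e = 0.707 × 0.1875 = 0.1326 in.
φr_n = 0.75 × 0.6 × 80 × 0.1326 = 4.772 kips/in.
L_req = P_u / φr_n = 130 / 4.772 = 27.24 in total.
Per side: 27.24 / 2 = 13.62 in.
Round up → use L = 14 in on each side.

L = 14 in on each side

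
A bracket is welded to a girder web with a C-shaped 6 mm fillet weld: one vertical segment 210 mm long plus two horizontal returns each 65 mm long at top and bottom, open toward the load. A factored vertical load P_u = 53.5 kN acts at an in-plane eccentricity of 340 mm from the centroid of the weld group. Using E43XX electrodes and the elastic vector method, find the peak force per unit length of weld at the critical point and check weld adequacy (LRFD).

f_max ≈ 995 N/mm; NOT adequate

E43XX → F_EXX = 430 MPa.
Total weld length L_w = 340 mm. Treat welds as unit-width lines.
Centroid: x̄ = 2×65×32.5 / 340 = 12.43 mm from the vertical weld.
Polar moment about centroid: J = I_x + I_y = [210³/12 + 2×65×105²] + [210×12.43² + 2(65³/12 + 65×20.07²)] = 2336000 mm³.
Direct shear f_v = P/L_w = 53.5×10³ / 340 = 157.4 N/mm (vertical).
Torsion M = P·e = 53.5×10³ × 340 = 18190000 N·mm.
Critical point at (x, y) = (52.57, 105) from centroid. f_tx = M·y/J = 817.8 N/mm; f_ty = M·x/J = 409.5 N/mm.
Resultant f_max = √[f_tx² + (f_v + f_ty)²] = √[817.8² + (157.4 + 409.5)²] = 995 N/mm.
Capacity per unit length: φr_n = 0.75 × 0.6 × 430 × (0.707 × 6) = 820.8 N/mm.
995 > 820.8 → NOT adequate.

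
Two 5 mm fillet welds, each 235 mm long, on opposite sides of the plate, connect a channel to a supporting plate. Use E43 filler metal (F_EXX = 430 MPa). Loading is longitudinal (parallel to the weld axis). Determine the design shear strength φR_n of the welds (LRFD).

Effective throat t_e = 0.707 × 5 = 3.535 mm.
Total length L = 470 mm; A_we = 3.535 × 470 = 1661 mm².
F_nw = 0.6 F_EXX = 0.6 × 430 = 258 MPa.
φR_n = 0.75 × 258 × 1661 × 10⁻³ = 321.5 kN.

φR_n ≈ 321 kN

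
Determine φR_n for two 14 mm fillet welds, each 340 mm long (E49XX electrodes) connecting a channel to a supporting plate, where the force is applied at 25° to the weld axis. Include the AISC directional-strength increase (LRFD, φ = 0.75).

E49XX → F_EXX = 490 MPa.
t_e = 0.707 × 14 = 9.898 mm; A_we = 9.898 × 680 = 6731 mm².
Directional factor: 1.0 + 0.5 sin^1.5(25°) = 1.137.
F_nw = 0.6 × 490 × 1.137 = 334.4 MPa.
φR_n = 0.75 × 334.4 × 6731 × 10⁻³ = 1688 kN.

φR_n ≈ 1690 kN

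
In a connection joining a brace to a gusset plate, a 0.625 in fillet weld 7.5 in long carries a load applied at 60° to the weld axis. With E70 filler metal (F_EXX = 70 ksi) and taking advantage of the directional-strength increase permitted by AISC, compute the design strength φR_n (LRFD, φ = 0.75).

t_e = 0.707 × 0.625 = 0.4419 in; A_we = 0.4419 × 7.5 = 3.314 in².
Directional factor: 1.0 + 0.5 sin^1.5(60°) = 1.403.
F_nw = 0.6 × 70 × 1.403 = 58.92 ksi.
φR_n = 0.75 × 58.92 × 3.314 = 146.5 kips.

φR_n ≈ 146 kips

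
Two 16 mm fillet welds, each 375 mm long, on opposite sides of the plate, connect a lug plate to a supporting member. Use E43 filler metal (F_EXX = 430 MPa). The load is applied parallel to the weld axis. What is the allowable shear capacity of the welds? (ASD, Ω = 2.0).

Effective throat t_e = 0.707 × 16 = 11.31 mm.
Total length L = 750 mm; A_we = 11.31 × 750 = 8484 mm².
F_nw = 0.6 F_EXX = 0.6 × 430 = 258 MPa.
R_n = 258 × 8484 × 10⁻³ = 2189 kN; R_n/Ω = 2189/2.0 = 1094 kN.

R_n/Ω ≈ 1090 kN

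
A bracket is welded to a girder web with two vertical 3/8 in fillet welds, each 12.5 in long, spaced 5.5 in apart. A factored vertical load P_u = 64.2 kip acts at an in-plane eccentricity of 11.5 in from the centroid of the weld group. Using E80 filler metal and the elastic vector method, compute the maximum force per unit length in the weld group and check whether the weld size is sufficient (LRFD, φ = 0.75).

E80XX → F_EXX = 80 ksi.
Total weld length L_w = 25 in. Treat welds as unit-width lines.
Polar moment about centroid: J = 2[d³/12 + d(b/2)²] = 2[12.5³/12 + 12.5×2.75²] = 514.6 in³.
Direct shear f_v = P/L_w = 64.2 / 25 = 2.568 kip/in (vertical).
Torsion M = P·e = 64.2 × 11.5 = 738.3 kip·in.
Critical point at (x, y) = (2.75, 6.25) from centroid. f_tx = M·y/J = 8.967 kip/in; f_ty = M·x/J = 3.946 kip/in.
Resultant f_max = √[f_tx² + (f_v + f_ty)²] = √[8.967² + (2.568 + 3.946)²] = 11.08 kip/in.
Capacity per unit length: φr_n = 0.75 × 0.6 × 80 × (0.707 × 0.375) = 9.544 kip/in.
11.08 > 9.544 → NOT adequate.

f_max ≈ 11.1 kip/in; NOT adequate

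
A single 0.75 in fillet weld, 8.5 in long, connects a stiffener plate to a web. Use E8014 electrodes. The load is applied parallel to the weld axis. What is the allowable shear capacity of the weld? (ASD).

R_n/Ω ≈ 108 kip

E80XX → F_EXX = 80 ksi.
Effective throat t_e = 0.707 × 0.75 = 0.5302 in.
Total length L = 8.5 in; A_we = 0.5302 × 8.5 = 4.507 in².
F_nw = 0.6 F_EXX = 0.6 × 80 = 48 ksi.
R_n = 48 × 4.507 = 216.3 kip; R_n/Ω = 216.3/2.0 = 108.2 kip.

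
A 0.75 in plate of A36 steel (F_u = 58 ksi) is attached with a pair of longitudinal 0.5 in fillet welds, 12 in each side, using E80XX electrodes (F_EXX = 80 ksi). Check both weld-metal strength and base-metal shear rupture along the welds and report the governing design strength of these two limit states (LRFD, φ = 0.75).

t_e = 0.707 × 0.5 = 0.3535 in; L = 24 in.
Weld metal: φR_n = 0.75 × 0.6 × 80 × 0.3535 × 24 = 305.4 kip.
Base metal (shear rupture): φR_n = 0.75 × 0.6 × 58 × 0.75 × 24 = 469.8 kip.
Governing: weld metal.

φR_n ≈ 305 kip (weld metal governs)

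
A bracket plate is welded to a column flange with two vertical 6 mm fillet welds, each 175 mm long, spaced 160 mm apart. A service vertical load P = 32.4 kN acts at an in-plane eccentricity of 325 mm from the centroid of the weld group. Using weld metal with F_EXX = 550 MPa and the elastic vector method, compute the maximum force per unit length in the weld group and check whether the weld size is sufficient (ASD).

Total weld length L_w = 350 mm. Treat welds as unit-width lines.
Polar moment about centroid: J = 2[d³/12 + d(b/2)²] = 2[175³/12 + 175×80²] = 3133000 mm³.
Direct shear f_v = P/L_w = 32.4×10³ / 350 = 92.57 N/mm (vertical).
Torsion M = P·e = 32.4×10³ × 325 = 10530000 N·mm.
Critical point at (x, y) = (80, 87.5) from centroid. f_tx = M·y/J = 294.1 N/mm; f_ty = M·x/J = 268.9 N/mm.
Resultant f_max = √[f_tx² + (f_v + f_ty)²] = √[294.1² + (92.57 + 268.9)²] = 465.9 N/mm.
Capacity per unit length: r_n/Ω = (1/2.0) × 0.6 × 550 × (0.707 × 6) = 699.9 N/mm.
465.9 ≤ 699.9 → adequate.

f_max ≈ 466 N/mm; adequate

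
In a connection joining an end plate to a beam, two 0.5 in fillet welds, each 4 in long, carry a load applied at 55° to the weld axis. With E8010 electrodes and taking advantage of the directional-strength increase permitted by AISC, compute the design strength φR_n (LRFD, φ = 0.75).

E80XX → F_EXX = 80 ksi.
t_e = 0.707 × 0.5 = 0.3535 in; A_we = 0.3535 × 8 = 2.828 in².
Directional factor: 1.0 + 0.5 sin^1.5(55°) = 1.371.
F_nw = 0.6 × 80 × 1.371 = 65.79 ksi.
φR_n = 0.75 × 65.79 × 2.828 = 139.5 kip.

φR_n ≈ 140 kip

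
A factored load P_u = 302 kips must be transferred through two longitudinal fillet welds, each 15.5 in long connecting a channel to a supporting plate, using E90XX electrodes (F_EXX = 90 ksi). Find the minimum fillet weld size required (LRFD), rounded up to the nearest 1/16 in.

Total weld length L = 31 in.
Required throat t_e = P_u / (φ × 0.6 F_EXX × L) = 302 / (0.75 × 0.6 × 90 × 31) = 0.2405 in.
Required leg w = t_e / 0.707 = 0.3402 in → use 3/8 in.

w = 3/8 in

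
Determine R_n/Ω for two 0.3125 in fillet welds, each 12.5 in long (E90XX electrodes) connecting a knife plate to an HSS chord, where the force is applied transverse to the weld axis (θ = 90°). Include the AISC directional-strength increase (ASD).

R_n/Ω ≈ 224 kip

E90XX → F_EXX = 90 ksi.
t_e = 0.707 × 0.3125 = 0.2209 in; A_we = 0.2209 × 25 = 5.523 in².
Directional factor: 1.0 + 0.5 sin^1.5(90°) = 1.5.
F_nw = 0.6 × 90 × 1.5 = 81 ksi.
R_n/Ω = (81 × 5.523) / 2.0 = 223.7 kip.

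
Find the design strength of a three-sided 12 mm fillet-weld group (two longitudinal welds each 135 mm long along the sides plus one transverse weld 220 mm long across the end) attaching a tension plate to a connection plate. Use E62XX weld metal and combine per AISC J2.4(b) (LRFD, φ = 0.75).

E62XX → F_EXX = 620 MPa.
t_e = 0.707 × 12 = 8.484 mm.
R_nwl = 0.6 × 620 × 8.484 × 270 × 10⁻³ = 852.1 kN (longitudinal, 2 welds).
R_nwt = 0.6 × 620 × 8.484 × 220 × 10⁻³ = 694.3 kN (transverse, base value).
(i) R_nwl + R_nwt = 1546 kN; (ii) 0.85 R_nwl + 1.5 R_nwt = 1766 kN.
R_n = max = 1766 kN [governs: (ii)]; φR_n = 1324 kN.

φR_n ≈ 1320 kN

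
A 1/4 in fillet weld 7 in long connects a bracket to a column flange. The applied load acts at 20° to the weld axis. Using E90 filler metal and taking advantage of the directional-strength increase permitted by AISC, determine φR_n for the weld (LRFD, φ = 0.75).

φR_n ≈ 55.1 kips

E90XX → F_EXX = 90 ksi.
t_e = 0.707 × 0.25 = 0.1767 in; A_we = 0.1767 × 7 = 1.237 in².
Directional factor: 1.0 + 0.5 sin^1.5(20°) = 1.1.
F_nw = 0.6 × 90 × 1.1 = 59.4 ksi.
φR_n = 0.75 × 59.4 × 1.237 = 55.12 kips.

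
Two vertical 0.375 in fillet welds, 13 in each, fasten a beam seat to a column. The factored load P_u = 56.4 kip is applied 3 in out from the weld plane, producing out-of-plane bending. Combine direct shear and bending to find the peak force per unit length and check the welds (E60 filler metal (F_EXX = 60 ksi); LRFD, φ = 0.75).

f_max ≈ 3.7 kip/in; adequate

L_w = 2 × 13 = 26 in; section modulus (unit throat) S = 2 × L²/6 = 56.33 in².
Direct shear f_v = P/L_w = 56.4/26 = 2.169 kip/in.
Moment M = P × e = 56.4 × 3 = 169.2 kip·in; bending f_b = M/S = 3.004 kip/in.
f_max = √(f_v² + f_b²) = √(2.169² + 3.004²) = 3.705 kip/in.
φr_n = 0.75 × 0.6 × 60 × (0.707 × 0.375) = 7.158 kip/in → adequate.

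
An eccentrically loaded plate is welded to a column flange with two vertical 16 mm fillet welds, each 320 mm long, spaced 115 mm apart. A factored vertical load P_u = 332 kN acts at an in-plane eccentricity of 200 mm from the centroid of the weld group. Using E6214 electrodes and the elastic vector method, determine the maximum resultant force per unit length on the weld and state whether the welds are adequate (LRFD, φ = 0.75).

E62XX → F_EXX = 620 MPa.
Total weld length L_w = 640 mm. Treat welds as unit-width lines.
Polar moment about centroid: J = 2[d³/12 + d(b/2)²] = 2[320³/12 + 320×57.5²] = 7577000 mm³.
Direct shear f_v = P/L_w = 332×10³ / 640 = 518.8 N/mm (vertical).
Torsion M = P·e = 332×10³ × 200 = 66400000 N·mm.
Critical point at (x, y) = (57.5, 160) from centroid. f_tx = M·y/J = 1402 N/mm; f_ty = M·x/J = 503.9 N/mm.
Resultant f_max = √[f_tx² + (f_v + f_ty)²] = √[1402² + (518.8 + 503.9)²] = 1735 N/mm.
Capacity per unit length: φr_n = 0.75 × 0.6 × 620 × (0.707 × 16) = 3156 N/mm.
1735 ≤ 3156 → adequate.

f_max ≈ 1740 N/mm; adequate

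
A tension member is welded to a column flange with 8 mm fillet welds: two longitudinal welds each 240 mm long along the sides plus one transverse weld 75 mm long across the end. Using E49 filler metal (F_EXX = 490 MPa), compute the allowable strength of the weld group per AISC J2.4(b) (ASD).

R_n/Ω ≈ 461 kN

t_e = 0.707 × 8 = 5.656 mm.
R_nwl = 0.6 × 490 × 5.656 × 480 × 10⁻³ = 798.2 kN (longitudinal, 2 welds).
R_nwt = 0.6 × 490 × 5.656 × 75 × 10⁻³ = 124.7 kN (transverse, base value).
(i) R_nwl + R_nwt = 922.9 kN; (ii) 0.85 R_nwl + 1.5 R_nwt = 865.5 kN.
R_n = max = 922.9 kN [governs: (i)]; R_n/Ω = 461.4 kN.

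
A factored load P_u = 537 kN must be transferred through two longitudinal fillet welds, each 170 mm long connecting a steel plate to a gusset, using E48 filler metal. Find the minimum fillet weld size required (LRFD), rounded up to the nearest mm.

E48XX → F_EXX = 480 MPa.
Total weld length L = 340 mm.
Required throat t_e = P_u / (φ × 0.6 F_EXX × L) = 537 / (0.75 × 0.6 × 480 × 340 × 10⁻³) = 7.312 mm.
Required leg w = t_e / 0.707 = 10.34 mm → use 11 mm.

w = 11 mm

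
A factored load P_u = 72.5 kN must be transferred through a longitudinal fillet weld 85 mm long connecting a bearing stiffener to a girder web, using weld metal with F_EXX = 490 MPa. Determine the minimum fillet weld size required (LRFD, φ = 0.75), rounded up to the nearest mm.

w = 6 mm

Total weld length L = 85 mm.
Required throat t_e = P_u / (φ × 0.6 F_EXX × L) = 72.5 / (0.75 × 0.6 × 490 × 85 × 10⁻³) = 3.868 mm.
Required leg w = t_e / 0.707 = 5.471 mm → use 6 mm.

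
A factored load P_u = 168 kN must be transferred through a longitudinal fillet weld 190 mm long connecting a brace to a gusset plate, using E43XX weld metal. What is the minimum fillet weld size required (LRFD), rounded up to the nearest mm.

w = 7 mm

E43XX → F_EXX = 430 MPa.
Total weld length L = 190 mm.
Required throat t_e = P_u / (φ × 0.6 F_EXX × L) = 168 / (0.75 × 0.6 × 430 × 190 × 10⁻³) = 4.57 mm.
Required leg w = t_e / 0.707 = 6.463 mm → use 7 mm.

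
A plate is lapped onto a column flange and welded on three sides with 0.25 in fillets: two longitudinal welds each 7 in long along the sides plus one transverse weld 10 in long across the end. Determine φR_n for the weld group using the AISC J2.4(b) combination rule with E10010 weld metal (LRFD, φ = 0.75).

E100XX → F_EXX = 100 ksi.
t_e = 0.707 × 0.25 = 0.1767 in.
R_nwl = 0.6 × 100 × 0.1767 × 14 = 148.5 kip (longitudinal, 2 welds).
R_nwt = 0.6 × 100 × 0.1767 × 10 = 106 kip (transverse, base value).
(i) R_nwl + R_nwt = 254.5 kip; (ii) 0.85 R_nwl + 1.5 R_nwt = 285.3 kip.
R_n = max = 285.3 kip [governs: (ii)]; φR_n = 214 kip.

φR_n ≈ 214 kip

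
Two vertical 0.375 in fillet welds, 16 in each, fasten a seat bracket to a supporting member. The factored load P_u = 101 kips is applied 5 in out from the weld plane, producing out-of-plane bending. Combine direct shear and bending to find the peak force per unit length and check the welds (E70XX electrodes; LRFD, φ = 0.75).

f_max ≈ 6.71 kip/in; adequate

E70XX → F_EXX = 70 ksi.
L_w = 2 × 16 = 32 in; section modulus (unit throat) S = 2 × L²/6 = 85.33 in².
Direct shear f_v = P/L_w = 101/32 = 3.156 kip/in.
Moment M = P × e = 101 × 5 = 505 kip·in; bending f_b = M/S = 5.918 kip/in.
f_max = √(f_v² + f_b²) = √(3.156² + 5.918²) = 6.707 kip/in.
φr_n = 0.75 × 0.6 × 70 × (0.707 × 0.375) = 8.351 kip/in → adequate.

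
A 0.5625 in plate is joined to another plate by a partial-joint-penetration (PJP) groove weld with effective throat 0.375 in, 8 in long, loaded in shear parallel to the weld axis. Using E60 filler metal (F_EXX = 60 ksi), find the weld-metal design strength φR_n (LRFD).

φR_n ≈ 81 kip

Effective throat (given) t_e = 0.375 in.
A_we = 0.375 × 8 = 3 in².
F_nw = 0.6 F_EXX = 36 ksi.
φR_n = 0.75 × 36 × 3 = 81 kip.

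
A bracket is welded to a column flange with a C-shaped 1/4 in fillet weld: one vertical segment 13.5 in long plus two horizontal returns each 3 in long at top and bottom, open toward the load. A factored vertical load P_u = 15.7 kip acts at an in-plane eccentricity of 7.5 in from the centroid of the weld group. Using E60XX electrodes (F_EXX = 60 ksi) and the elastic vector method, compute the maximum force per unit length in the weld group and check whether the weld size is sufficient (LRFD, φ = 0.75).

Total weld length L_w = 19.5 in. Treat welds as unit-width lines.
Centroid: x̄ = 2×3×1.5 / 19.5 = 0.4615 in from the vertical weld.
Polar moment about centroid: J = I_x + I_y = [13.5³/12 + 2×3×6.75²] + [13.5×0.4615² + 2(3³/12 + 3×1.038²)] = 492.3 in³.
Direct shear f_v = P/L_w = 15.7 / 19.5 = 0.8051 kip/in (vertical).
Torsion M = P·e = 15.7 × 7.5 = 117.75 kip·in.
Critical point at (x, y) = (2.538, 6.75) from centroid. f_tx = M·y/J = 1.615 kip/in; f_ty = M·x/J = 0.6072 kip/in.
Resultant f_max = √[f_tx² + (f_v + f_ty)²] = √[1.615² + (0.8051 + 0.6072)²] = 2.145 kip/in.
Capacity per unit length: φr_n = 0.75 × 0.6 × 60 × (0.707 × 0.25) = 4.772 kip/in.
2.145 ≤ 4.772 → adequate.

f_max ≈ 2.15 kip/in; adequate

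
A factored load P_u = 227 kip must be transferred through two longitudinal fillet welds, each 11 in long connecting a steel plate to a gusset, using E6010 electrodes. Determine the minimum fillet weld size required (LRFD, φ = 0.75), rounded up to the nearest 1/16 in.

w = 9/16 in

E60XX → F_EXX = 60 ksi.
Total weld length L = 22 in.
Required throat t_e = P_u / (φ × 0.6 F_EXX × L) = 227 / (0.75 × 0.6 × 60 × 22) = 0.3822 in.
Required leg w = t_e / 0.707 = 0.5405 in → use 9/16 in.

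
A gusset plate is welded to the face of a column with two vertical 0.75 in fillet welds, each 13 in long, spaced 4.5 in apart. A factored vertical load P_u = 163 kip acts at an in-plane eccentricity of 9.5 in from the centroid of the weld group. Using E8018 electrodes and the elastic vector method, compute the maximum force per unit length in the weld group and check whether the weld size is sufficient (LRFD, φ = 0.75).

E80XX → F_EXX = 80 ksi.
Total weld length L_w = 26 in. Treat welds as unit-width lines.
Polar moment about centroid: J = 2[d³/12 + d(b/2)²] = 2[13³/12 + 13×2.25²] = 497.8 in³.
Direct shear f_v = P/L_w = 163 / 26 = 6.269 kip/in (vertical).
Torsion M = P·e = 163 × 9.5 = 1548.5 kip·in.
Critical point at (x, y) = (2.25, 6.5) from centroid. f_tx = M·y/J = 20.22 kip/in; f_ty = M·x/J = 6.999 kip/in.
Resultant f_max = √[f_tx² + (f_v + f_ty)²] = √[20.22² + (6.269 + 6.999)²] = 24.18 kip/in.
Capacity per unit length: φr_n = 0.75 × 0.6 × 80 × (0.707 × 0.75) = 19.09 kip/in.
24.18 > 19.09 → NOT adequate.

f_max ≈ 24.2 kip/in; NOT adequate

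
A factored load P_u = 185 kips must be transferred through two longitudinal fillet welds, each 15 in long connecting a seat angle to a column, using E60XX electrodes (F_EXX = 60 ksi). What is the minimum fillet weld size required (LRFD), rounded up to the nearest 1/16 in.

Total weld length L = 30 in.
Required throat t_e = P_u / (φ × 0.6 F_EXX × L) = 185 / (0.75 × 0.6 × 60 × 30) = 0.2284 in.
Required leg w = t_e / 0.707 = 0.323 in → use 3/8 in.

w = 3/8 in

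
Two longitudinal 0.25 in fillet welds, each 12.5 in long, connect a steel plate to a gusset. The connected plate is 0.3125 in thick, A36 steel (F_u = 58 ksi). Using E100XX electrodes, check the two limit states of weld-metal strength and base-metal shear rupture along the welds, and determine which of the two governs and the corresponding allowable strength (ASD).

R_n/Ω ≈ 133 kip (weld metal governs)

E100XX → F_EXX = 100 ksi.
t_e = 0.707 × 0.25 = 0.1767 in; L = 25 in.
Weld metal: R_n/Ω = (1/2.0) × 0.6 × 100 × 0.1767 × 25 = 132.6 kip.
Base metal (shear rupture): R_n/Ω = (1/2.0) × 0.6 × 58 × 0.3125 × 25 = 135.9 kip.
Governing: weld metal.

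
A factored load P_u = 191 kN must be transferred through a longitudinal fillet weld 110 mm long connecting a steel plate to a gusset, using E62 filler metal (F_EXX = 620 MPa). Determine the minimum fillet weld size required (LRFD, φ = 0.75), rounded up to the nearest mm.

w = 9 mm

Total weld length L = 110 mm.
Required throat t_e = P_u / (φ × 0.6 F_EXX × L) = 191 / (0.75 × 0.6 × 620 × 110 × 10⁻³) = 6.224 mm.
Required leg w = t_e / 0.707 = 8.803 mm → use 9 mm.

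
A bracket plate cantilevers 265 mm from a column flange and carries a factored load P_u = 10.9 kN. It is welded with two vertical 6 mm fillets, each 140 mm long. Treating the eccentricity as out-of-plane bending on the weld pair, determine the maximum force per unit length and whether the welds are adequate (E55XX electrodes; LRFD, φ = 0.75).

E55XX → F_EXX = 550 MPa.
L_w = 2 × 140 = 280 mm; section modulus (unit throat) S = 2 × L²/6 = 6533 mm².
Direct shear f_v = P/L_w = 10.9×10³/280 = 38.93 N/mm.
Moment M = P × e = 10.9×10³ × 265 = 2888500 N·mm; bending f_b = M/S = 442.1 N/mm.
f_max = √(f_v² + f_b²) = √(38.93² + 442.1²) = 443.8 N/mm.
φr_n = 0.75 × 0.6 × 550 × (0.707 × 6) = 1050 N/mm → adequate.

f_max ≈ 444 N/mm; adequate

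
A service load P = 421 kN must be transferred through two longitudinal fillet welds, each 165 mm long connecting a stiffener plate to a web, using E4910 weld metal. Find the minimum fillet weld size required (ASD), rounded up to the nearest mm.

w = 13 mm

E49XX → F_EXX = 490 MPa.
Total weld length L = 330 mm.
Required throat t_e = P × Ω / (0.6 F_EXX × L) = 421 × 2.0 / (0.6 × 490 × 330 × 10⁻³) = 8.679 mm.
Required leg w = t_e / 0.707 = 12.28 mm → use 13 mm.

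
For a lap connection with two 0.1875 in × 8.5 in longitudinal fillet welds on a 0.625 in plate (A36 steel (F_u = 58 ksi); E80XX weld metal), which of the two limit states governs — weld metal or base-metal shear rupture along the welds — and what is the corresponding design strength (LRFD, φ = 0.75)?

E80XX → F_EXX = 80 ksi.
t_e = 0.707 × 0.1875 = 0.1326 in; L = 17 in.
Weld metal: φR_n = 0.75 × 0.6 × 80 × 0.1326 × 17 = 81.13 kips.
Base metal (shear rupture): φR_n = 0.75 × 0.6 × 58 × 0.625 × 17 = 277.3 kips.
Governing: weld metal.

φR_n ≈ 81.1 kips (weld metal governs)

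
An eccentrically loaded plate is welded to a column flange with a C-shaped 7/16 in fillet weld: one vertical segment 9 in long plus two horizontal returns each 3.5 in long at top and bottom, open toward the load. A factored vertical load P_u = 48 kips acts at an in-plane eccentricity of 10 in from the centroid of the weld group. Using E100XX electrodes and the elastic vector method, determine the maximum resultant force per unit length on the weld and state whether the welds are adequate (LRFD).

E100XX → F_EXX = 100 ksi.
Total weld length L_w = 16 in. Treat welds as unit-width lines.
Centroid: x̄ = 2×3.5×1.75 / 16 = 0.7656 in from the vertical weld.
Polar moment about centroid: J = I_x + I_y = [9³/12 + 2×3.5×4.5²] + [9×0.7656² + 2(3.5³/12 + 3.5×0.9844²)] = 221.7 in³.
Direct shear f_v = P/L_w = 48 / 16 = 3 kip/in (vertical).
Torsion M = P·e = 48 × 10 = 480 kip·in.
Critical point at (x, y) = (2.734, 4.5) from centroid. f_tx = M·y/J = 9.743 kip/in; f_ty = M·x/J = 5.92 kip/in.
Resultant f_max = √[f_tx² + (f_v + f_ty)²] = √[9.743² + (3 + 5.92)²] = 13.21 kip/in.
Capacity per unit length: φr_n = 0.75 × 0.6 × 100 × (0.707 × 0.4375) = 13.92 kip/in.
13.21 ≤ 13.92 → adequate.

f_max ≈ 13.2 kip/in; adequate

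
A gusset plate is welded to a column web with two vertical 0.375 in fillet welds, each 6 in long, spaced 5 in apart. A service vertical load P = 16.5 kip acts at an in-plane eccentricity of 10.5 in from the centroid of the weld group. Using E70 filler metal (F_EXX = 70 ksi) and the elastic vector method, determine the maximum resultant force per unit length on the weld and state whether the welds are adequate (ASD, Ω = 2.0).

Total weld length L_w = 12 in. Treat welds as unit-width lines.
Polar moment about centroid: J = 2[d³/12 + d(b/2)²] = 2[6³/12 + 6×2.5²] = 111 in³.
Direct shear f_v = P/L_w = 16.5 / 12 = 1.375 kip/in (vertical).
Torsion M = P·e = 16.5 × 10.5 = 173.25 kip·in.
Critical point at (x, y) = (2.5, 3) from centroid. f_tx = M·y/J = 4.682 kip/in; f_ty = M·x/J = 3.902 kip/in.
Resultant f_max = √[f_tx² + (f_v + f_ty)²] = √[4.682² + (1.375 + 3.902)²] = 7.055 kip/in.
Capacity per unit length: r_n/Ω = (1/2.0) × 0.6 × 70 × (0.707 × 0.375) = 5.568 kip/in.
7.055 > 5.568 → NOT adequate.

f_max ≈ 7.05 kip/in; NOT adequate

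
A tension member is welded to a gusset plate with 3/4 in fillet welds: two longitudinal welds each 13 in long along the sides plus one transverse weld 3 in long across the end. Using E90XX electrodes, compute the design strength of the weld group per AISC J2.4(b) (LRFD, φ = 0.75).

E90XX → F_EXX = 90 ksi.
t_e = 0.707 × 0.75 = 0.5302 in.
R_nwl = 0.6 × 90 × 0.5302 × 26 = 744.5 kip (longitudinal, 2 welds).
R_nwt = 0.6 × 90 × 0.5302 × 3 = 85.9 kip (transverse, base value).
(i) R_nwl + R_nwt = 830.4 kip; (ii) 0.85 R_nwl + 1.5 R_nwt = 761.7 kip.
R_n = max = 830.4 kip [governs: (i)]; φR_n = 622.8 kip.

φR_n ≈ 623 kip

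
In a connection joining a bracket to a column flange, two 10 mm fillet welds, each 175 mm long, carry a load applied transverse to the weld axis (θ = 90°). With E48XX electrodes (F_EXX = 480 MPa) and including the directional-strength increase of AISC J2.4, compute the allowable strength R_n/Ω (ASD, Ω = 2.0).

R_n/Ω ≈ 534 kN

t_e = 0.707 × 10 = 7.07 mm; A_we = 7.07 × 350 = 2474 mm².
Directional factor: 1.0 + 0.5 sin^1.5(90°) = 1.5.
F_nw = 0.6 × 480 × 1.5 = 432 MPa.
R_n/Ω = (432 × 2474) / 2.0 × 10⁻³ = 534.5 kN.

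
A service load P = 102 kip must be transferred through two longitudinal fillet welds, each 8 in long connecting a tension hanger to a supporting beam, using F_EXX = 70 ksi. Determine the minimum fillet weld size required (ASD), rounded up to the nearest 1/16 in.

w = 7/16 in

Total weld length L = 16 in.
Required throat t_e = P × Ω / (0.6 F_EXX × L) = 102 × 2.0 / (0.6 × 70 × 16) = 0.3036 in.
Required leg w = t_e / 0.707 = 0.4294 in → use 7/16 in.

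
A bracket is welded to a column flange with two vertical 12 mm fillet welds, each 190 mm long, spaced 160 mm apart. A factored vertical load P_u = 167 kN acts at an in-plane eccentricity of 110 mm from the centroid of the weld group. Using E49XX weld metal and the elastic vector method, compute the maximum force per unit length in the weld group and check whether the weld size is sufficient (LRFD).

E49XX → F_EXX = 490 MPa.
Total weld length L_w = 380 mm. Treat welds as unit-width lines.
Polar moment about centroid: J = 2[d³/12 + d(b/2)²] = 2[190³/12 + 190×80²] = 3575000 mm³.
Direct shear f_v = P/L_w = 167×10³ / 380 = 439.5 N/mm (vertical).
Torsion M = P·e = 167×10³ × 110 = 18370000 N·mm.
Critical point at (x, y) = (80, 95) from centroid. f_tx = M·y/J = 488.1 N/mm; f_ty = M·x/J = 411.1 N/mm.
Resultant f_max = √[f_tx² + (f_v + f_ty)²] = √[488.1² + (439.5 + 411.1)²] = 980.7 N/mm.
Capacity per unit length: φr_n = 0.75 × 0.6 × 490 × (0.707 × 12) = 1871 N/mm.
980.7 ≤ 1871 → adequate.

f_max ≈ 981 N/mm; adequate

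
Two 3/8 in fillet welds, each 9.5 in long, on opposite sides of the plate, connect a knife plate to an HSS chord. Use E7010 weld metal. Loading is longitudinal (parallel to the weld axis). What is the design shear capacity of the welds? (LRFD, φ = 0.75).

E70XX → F_EXX = 70 ksi.
Effective throat t_e = 0.707 × 0.375 = 0.2651 in.
Total length L = 19 in; A_we = 0.2651 × 19 = 5.037 in².
F_nw = 0.6 F_EXX = 0.6 × 70 = 42 ksi.
φR_n = 0.75 × 42 × 5.037 = 158.7 kip.

φR_n ≈ 159 kip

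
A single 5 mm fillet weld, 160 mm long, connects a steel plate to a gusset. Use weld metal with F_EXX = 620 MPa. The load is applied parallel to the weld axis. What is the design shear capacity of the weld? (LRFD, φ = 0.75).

Effective throat t_e = 0.707 × 5 = 3.535 mm.
Total length L = 160 mm; A_we = 3.535 × 160 = 565.6 mm².
F_nw = 0.6 F_EXX = 0.6 × 620 = 372 MPa.
φR_n = 0.75 × 372 × 565.6 × 10⁻³ = 157.8 kN.

φR_n ≈ 158 kN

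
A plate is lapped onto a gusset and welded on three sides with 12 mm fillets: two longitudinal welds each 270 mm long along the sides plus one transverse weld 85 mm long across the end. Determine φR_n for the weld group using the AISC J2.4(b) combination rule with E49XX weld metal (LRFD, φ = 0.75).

φR_n ≈ 1170 kN

E49XX → F_EXX = 490 MPa.
t_e = 0.707 × 12 = 8.484 mm.
R_nwl = 0.6 × 490 × 8.484 × 540 × 10⁻³ = 1347 kN (longitudinal, 2 welds).
R_nwt = 0.6 × 490 × 8.484 × 85 × 10⁻³ = 212 kN (transverse, base value).
(i) R_nwl + R_nwt = 1559 kN; (ii) 0.85 R_nwl + 1.5 R_nwt = 1463 kN.
R_n = max = 1559 kN [governs: (i)]; φR_n = 1169 kN.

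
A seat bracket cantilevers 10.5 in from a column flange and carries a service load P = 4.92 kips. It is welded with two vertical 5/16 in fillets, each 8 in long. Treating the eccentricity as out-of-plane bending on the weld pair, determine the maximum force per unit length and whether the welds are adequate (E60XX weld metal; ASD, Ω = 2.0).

E60XX → F_EXX = 60 ksi.
L_w = 2 × 8 = 16 in; section modulus (unit throat) S = 2 × L²/6 = 21.33 in².
Direct shear f_v = P/L_w = 4.92/16 = 0.3075 kip/in.
Moment M = P × e = 4.92 × 10.5 = 51.66 kip·in; bending f_b = M/S = 2.422 kip/in.
f_max = √(f_v² + f_b²) = √(0.3075² + 2.422²) = 2.441 kip/in.
r_n/Ω = (1/2.0) × 0.6 × 60 × (0.707 × 0.3125) = 3.977 kip/in → adequate.

f_max ≈ 2.44 kip/in; adequate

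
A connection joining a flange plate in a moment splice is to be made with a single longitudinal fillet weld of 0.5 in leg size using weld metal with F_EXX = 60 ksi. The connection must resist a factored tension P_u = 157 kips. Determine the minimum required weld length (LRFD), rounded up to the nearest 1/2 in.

Throat t_e = 0.707 × 0.5 = 0.3535 in.
φr_n = 0.75 × 0.6 × 60 × 0.3535 = 9.544 kips/in.
L_req = P_u / φr_n = 157 / 9.544 = 16.45 in total.
Round up → use L = 16.5 in.

L = 16.5 in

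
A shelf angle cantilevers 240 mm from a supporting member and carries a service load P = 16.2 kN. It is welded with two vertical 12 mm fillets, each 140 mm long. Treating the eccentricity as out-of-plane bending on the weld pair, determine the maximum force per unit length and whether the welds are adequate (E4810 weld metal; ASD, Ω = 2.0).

E48XX → F_EXX = 480 MPa.
L_w = 2 × 140 = 280 mm; section modulus (unit throat) S = 2 × L²/6 = 6533 mm².
Direct shear f_v = P/L_w = 16.2×10³/280 = 57.86 N/mm.
Moment M = P × e = 16.2×10³ × 240 = 3888000 N·mm; bending f_b = M/S = 595.1 N/mm.
f_max = √(f_v² + f_b²) = √(57.86² + 595.1²) = 597.9 N/mm.
r_n/Ω = (1/2.0) × 0.6 × 480 × (0.707 × 12) = 1222 N/mm → adequate.

f_max ≈ 598 N/mm; adequate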